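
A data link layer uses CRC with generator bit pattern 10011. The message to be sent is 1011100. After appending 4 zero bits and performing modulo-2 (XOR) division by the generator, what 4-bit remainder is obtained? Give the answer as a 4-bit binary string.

Append 4 zeros: 10111000000. Divide by 10011 (XOR where the leading bit is 1):
  pos 0: 10111 XOR 10011 = 00100
  pos 2: 10000 XOR 10011 = 00011
  pos 5: 11000 XOR 10011 = 01011
  pos 6: 10110 XOR 10011 = 00101
Remainder (last 4 bits) = 0101. This is the CRC / FCS.

0101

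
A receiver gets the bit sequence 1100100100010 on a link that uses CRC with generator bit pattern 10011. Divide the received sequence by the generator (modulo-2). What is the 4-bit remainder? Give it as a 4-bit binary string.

0000

Modulo-2 division of 1100100100010 by 10011:
  pos 0: 11001 XOR 10011 = 01010
  pos 1: 10100 XOR 10011 = 00111
  pos 3: 11101 XOR 10011 = 01110
  pos 4: 11100 XOR 10011 = 01111
  pos 5: 11110 XOR 10011 = 01101
  pos 6: 11010 XOR 10011 = 01001
  pos 7: 10011 XOR 10011 = 00000
Remainder = 0000 (zero — the frame passes the CRC check).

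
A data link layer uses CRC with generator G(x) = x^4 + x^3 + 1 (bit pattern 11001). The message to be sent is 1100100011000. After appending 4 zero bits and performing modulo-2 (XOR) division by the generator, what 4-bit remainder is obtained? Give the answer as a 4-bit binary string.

1001

Append 4 zeros: 11001000110000000. Divide by 11001 (XOR where the leading bit is 1):
  pos 0: 11001 XOR 11001 = 00000
  pos 8: 11000 XOR 11001 = 00001
  pos 12: 10000 XOR 11001 = 01001
Remainder (last 4 bits) = 1001. This is the CRC / FCS.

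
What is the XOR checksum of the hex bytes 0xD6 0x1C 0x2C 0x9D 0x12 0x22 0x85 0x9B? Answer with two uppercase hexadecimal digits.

XOR the bytes together:
  start with 0xD6
  0xD6 ⊕ 0x1C = 0xCA
  0xCA ⊕ 0x2C = 0xE6
  0xE6 ⊕ 0x9D = 0x7B
  0x7B ⊕ 0x12 = 0x69
  0x69 ⊕ 0x22 = 0x4B
  0x4B ⊕ 0x85 = 0xCE
  0xCE ⊕ 0x9B = 0x55

55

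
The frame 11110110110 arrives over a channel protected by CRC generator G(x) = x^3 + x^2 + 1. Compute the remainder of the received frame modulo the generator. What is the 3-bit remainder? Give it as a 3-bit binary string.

Modulo-2 division of 11110110110 by 1101:
  pos 0: 1111 XOR 1101 = 0010
  pos 2: 1001 XOR 1101 = 0100
  pos 3: 1001 XOR 1101 = 0100
  pos 4: 1000 XOR 1101 = 0101
  pos 5: 1011 XOR 1101 = 0110
  pos 6: 1101 XOR 1101 = 0000
Remainder = 000 (zero — the frame passes the CRC check).

000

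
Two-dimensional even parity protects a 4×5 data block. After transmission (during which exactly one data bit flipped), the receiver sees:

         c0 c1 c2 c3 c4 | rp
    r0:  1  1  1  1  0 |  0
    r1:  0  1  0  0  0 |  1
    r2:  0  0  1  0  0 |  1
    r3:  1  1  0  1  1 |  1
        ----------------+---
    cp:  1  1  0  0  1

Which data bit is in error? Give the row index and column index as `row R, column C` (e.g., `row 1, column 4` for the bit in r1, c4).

row 3, column 0

Recompute each row's even parity and compare to rp:
  r0: data parity 0, sent rp 0 → ok
  r1: data parity 1, sent rp 1 → ok
  r2: data parity 1, sent rp 1 → ok
  r3: data parity 0, sent rp 1 → mismatch
Recompute each column's even parity and compare to cp:
  c0: data parity 0, sent cp 1 → mismatch
  c1: data parity 1, sent cp 1 → ok
  c2: data parity 0, sent cp 0 → ok
  c3: data parity 0, sent cp 0 → ok
  c4: data parity 1, sent cp 1 → ok
Exactly one row (r3) and one column (c0) fail → the flipped bit is at their intersection.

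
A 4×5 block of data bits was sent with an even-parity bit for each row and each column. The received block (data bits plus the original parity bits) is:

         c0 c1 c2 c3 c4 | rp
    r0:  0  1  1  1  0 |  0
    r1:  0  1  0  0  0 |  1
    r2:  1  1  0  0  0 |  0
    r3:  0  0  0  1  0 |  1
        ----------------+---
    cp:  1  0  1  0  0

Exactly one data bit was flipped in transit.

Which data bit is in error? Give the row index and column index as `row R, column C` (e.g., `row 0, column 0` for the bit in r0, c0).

row 0, column 1

Recompute each row's even parity and compare to rp:
  r0: data parity 1, sent rp 0 → mismatch
  r1: data parity 1, sent rp 1 → ok
  r2: data parity 0, sent rp 0 → ok
  r3: data parity 1, sent rp 1 → ok
Recompute each column's even parity and compare to cp:
  c0: data parity 1, sent cp 1 → ok
  c1: data parity 1, sent cp 0 → mismatch
  c2: data parity 1, sent cp 1 → ok
  c3: data parity 0, sent cp 0 → ok
  c4: data parity 0, sent cp 0 → ok
Exactly one row (r0) and one column (c1) fail → the flipped bit is at their intersection.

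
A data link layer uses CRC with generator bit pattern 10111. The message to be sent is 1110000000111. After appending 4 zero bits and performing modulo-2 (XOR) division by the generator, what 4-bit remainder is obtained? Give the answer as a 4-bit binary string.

0101

Append 4 zeros: 11100000001110000. Divide by 10111 (XOR where the leading bit is 1):
  pos 0: 11100 XOR 10111 = 01011
  pos 1: 10110 XOR 10111 = 00001
  pos 5: 10000 XOR 10111 = 00111
  pos 7: 11111 XOR 10111 = 01000
  pos 8: 10001 XOR 10111 = 00110
  pos 10: 11000 XOR 10111 = 01111
  pos 11: 11110 XOR 10111 = 01001
  pos 12: 10010 XOR 10111 = 00101
Remainder (last 4 bits) = 0101. This is the CRC / FCS.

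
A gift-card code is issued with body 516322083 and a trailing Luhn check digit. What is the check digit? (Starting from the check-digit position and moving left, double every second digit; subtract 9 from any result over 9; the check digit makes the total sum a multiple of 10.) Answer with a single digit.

2

Partial digits right→left: 3 8 0 2 2 3 6 1 5
Double every second digit counting from the check-digit position (so the 1st, 3rd, 5th, ... of the partial from the right).
  doubled (with −9 where >9): 6 0 4 3 1 → sum 14
  kept as-is: 8 2 3 1 → sum 14
Total = 14 + 14 = 28.
Check digit = (10 − (28 mod 10)) mod 10 = 2.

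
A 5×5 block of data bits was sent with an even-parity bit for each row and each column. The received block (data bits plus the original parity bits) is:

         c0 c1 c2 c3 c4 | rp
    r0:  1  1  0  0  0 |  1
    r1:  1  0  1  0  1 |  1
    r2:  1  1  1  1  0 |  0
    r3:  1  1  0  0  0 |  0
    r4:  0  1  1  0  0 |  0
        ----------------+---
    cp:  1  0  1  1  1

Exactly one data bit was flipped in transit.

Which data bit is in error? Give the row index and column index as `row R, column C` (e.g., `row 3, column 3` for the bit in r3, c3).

row 0, column 0

Recompute each row's even parity and compare to rp:
  r0: data parity 0, sent rp 1 → mismatch
  r1: data parity 1, sent rp 1 → ok
  r2: data parity 0, sent rp 0 → ok
  r3: data parity 0, sent rp 0 → ok
  r4: data parity 0, sent rp 0 → ok
Recompute each column's even parity and compare to cp:
  c0: data parity 0, sent cp 1 → mismatch
  c1: data parity 0, sent cp 0 → ok
  c2: data parity 1, sent cp 1 → ok
  c3: data parity 1, sent cp 1 → ok
  c4: data parity 1, sent cp 1 → ok
Exactly one row (r0) and one column (c0) fail → the flipped bit is at their intersection.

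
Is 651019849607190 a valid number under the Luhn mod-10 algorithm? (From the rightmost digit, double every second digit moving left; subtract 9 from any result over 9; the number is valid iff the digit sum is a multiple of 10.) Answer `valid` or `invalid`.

From the right, keep odd positions and double even positions (subtract 9 from any doubled value over 9):
  doubled (positions 2,4,...): 9 5 3 8 9 0 1 → sum 35
  kept (positions 1,3,...): 0 1 0 9 8 1 1 6 → sum 26
Total = 61.
61 mod 10 = 1, so the number is invalid.

invalid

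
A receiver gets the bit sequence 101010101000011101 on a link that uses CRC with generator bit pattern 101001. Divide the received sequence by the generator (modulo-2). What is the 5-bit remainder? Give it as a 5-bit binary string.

00100

Modulo-2 division of 101010101000011101 by 101001:
  pos 0: 101010 XOR 101001 = 000011
  pos 4: 111010 XOR 101001 = 010011
  pos 5: 100110 XOR 101001 = 001111
  pos 7: 111100 XOR 101001 = 010101
  pos 8: 101011 XOR 101001 = 000010
  pos 12: 101101 XOR 101001 = 000100
Remainder = 00100 (nonzero — an error is detected).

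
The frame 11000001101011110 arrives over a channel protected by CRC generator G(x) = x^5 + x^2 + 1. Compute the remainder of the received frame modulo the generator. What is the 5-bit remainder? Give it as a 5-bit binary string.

Modulo-2 division of 11000001101011110 by 100101:
  pos 0: 110000 XOR 100101 = 010101
  pos 1: 101010 XOR 100101 = 001111
  pos 3: 111111 XOR 100101 = 011010
  pos 4: 110100 XOR 100101 = 010001
  pos 5: 100011 XOR 100101 = 000110
  pos 8: 110011 XOR 100101 = 010110
  pos 9: 101101 XOR 100101 = 001000
  pos 11: 100010 XOR 100101 = 000111
Remainder = 00111 (nonzero — an error is detected).

00111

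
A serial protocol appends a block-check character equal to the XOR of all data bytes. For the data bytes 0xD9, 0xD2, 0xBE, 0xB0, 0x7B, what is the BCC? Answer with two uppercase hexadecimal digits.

7E

XOR the bytes together:
  start with 0xD9
  0xD9 ⊕ 0xD2 = 0x0B
  0x0B ⊕ 0xBE = 0xB5
  0xB5 ⊕ 0xB0 = 0x05
  0x05 ⊕ 0x7B = 0x7E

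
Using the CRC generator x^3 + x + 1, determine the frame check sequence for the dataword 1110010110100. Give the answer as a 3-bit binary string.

001

Append 3 zeros: 1110010110100000. Divide by 1011 (XOR where the leading bit is 1):
  pos 0: 1110 XOR 1011 = 0101
  pos 1: 1010 XOR 1011 = 0001
  pos 4: 1101 XOR 1011 = 0110
  pos 5: 1101 XOR 1011 = 0110
  pos 6: 1100 XOR 1011 = 0111
  pos 7: 1111 XOR 1011 = 0100
  pos 8: 1000 XOR 1011 = 0011
  pos 10: 1100 XOR 1011 = 0111
  pos 11: 1110 XOR 1011 = 0101
  pos 12: 1010 XOR 1011 = 0001
Remainder (last 3 bits) = 001. This is the CRC / FCS.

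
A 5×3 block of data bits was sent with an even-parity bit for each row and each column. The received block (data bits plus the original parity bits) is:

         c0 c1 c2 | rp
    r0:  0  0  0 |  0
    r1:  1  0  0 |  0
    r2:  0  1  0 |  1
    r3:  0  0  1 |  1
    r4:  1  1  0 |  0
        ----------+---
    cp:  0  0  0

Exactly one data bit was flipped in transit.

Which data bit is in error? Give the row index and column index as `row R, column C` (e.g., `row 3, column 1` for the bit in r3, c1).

row 1, column 2

Recompute each row's even parity and compare to rp:
  r0: data parity 0, sent rp 0 → ok
  r1: data parity 1, sent rp 0 → mismatch
  r2: data parity 1, sent rp 1 → ok
  r3: data parity 1, sent rp 1 → ok
  r4: data parity 0, sent rp 0 → ok
Recompute each column's even parity and compare to cp:
  c0: data parity 0, sent cp 0 → ok
  c1: data parity 0, sent cp 0 → ok
  c2: data parity 1, sent cp 0 → mismatch
Exactly one row (r1) and one column (c2) fail → the flipped bit is at their intersection.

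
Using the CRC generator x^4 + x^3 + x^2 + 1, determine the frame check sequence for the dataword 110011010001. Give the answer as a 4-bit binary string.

Append 4 zeros: 1100110100010000. Divide by 11101 (XOR where the leading bit is 1):
  pos 0: 11001 XOR 11101 = 00100
  pos 2: 10010 XOR 11101 = 01111
  pos 3: 11111 XOR 11101 = 00010
  pos 6: 10000 XOR 11101 = 01101
  pos 7: 11011 XOR 11101 = 00110
  pos 9: 11000 XOR 11101 = 00101
  pos 11: 10100 XOR 11101 = 01001
Remainder (last 4 bits) = 1001. This is the CRC / FCS.

1001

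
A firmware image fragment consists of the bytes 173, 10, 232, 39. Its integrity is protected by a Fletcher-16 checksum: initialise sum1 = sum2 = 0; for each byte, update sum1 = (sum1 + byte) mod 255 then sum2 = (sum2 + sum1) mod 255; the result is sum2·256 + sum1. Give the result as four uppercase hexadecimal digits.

Running sums (mod 255):
  after byte 0 (173): sum1=173, sum2=173
  after byte 1 (10): sum1=183, sum2=101
  after byte 2 (232): sum1=160, sum2=6
  after byte 3 (39): sum1=199, sum2=205
Checksum = sum2·256 + sum1 = 205·256 + 199 = 52679 = 0xCDC7.

CDC7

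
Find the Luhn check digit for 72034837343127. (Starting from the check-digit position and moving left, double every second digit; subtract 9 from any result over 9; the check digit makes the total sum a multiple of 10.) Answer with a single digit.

1

Partial digits right→left: 7 2 1 3 4 3 7 3 8 4 3 0 2 7
Double every second digit counting from the check-digit position (so the 1st, 3rd, 5th, ... of the partial from the right).
  doubled (with −9 where >9): 5 2 8 5 7 6 4 → sum 37
  kept as-is: 2 3 3 3 4 0 7 → sum 22
Total = 37 + 22 = 59.
Check digit = (10 − (59 mod 10)) mod 10 = 1.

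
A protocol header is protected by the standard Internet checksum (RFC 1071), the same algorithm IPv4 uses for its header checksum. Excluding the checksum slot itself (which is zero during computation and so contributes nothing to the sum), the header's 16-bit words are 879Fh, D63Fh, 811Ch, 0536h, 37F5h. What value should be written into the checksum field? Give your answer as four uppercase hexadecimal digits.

One's-complement addition (fold any carry out of bit 15 back into bit 0):
  0x879F + 0xD63F = 0x15DDE → wrap carry → 0x5DDF
  0x5DDF + 0x811C = 0x0DEFB
  0xDEFB + 0x0536 = 0x0E431
  0xE431 + 0x37F5 = 0x11C26 → wrap carry → 0x1C27
One's-complement sum = 0x1C27.
Checksum = ~0x1C27 & 0xFFFF = 0xE3D8.

E3D8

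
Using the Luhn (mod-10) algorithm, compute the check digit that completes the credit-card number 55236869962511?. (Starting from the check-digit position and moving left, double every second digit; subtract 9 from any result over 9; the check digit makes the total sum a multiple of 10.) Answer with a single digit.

0

Partial digits right→left: 1 1 5 2 6 9 9 6 8 6 3 2 5 5
Double every second digit counting from the check-digit position (so the 1st, 3rd, 5th, ... of the partial from the right).
  doubled (with −9 where >9): 2 1 3 9 7 6 1 → sum 29
  kept as-is: 1 2 9 6 6 2 5 → sum 31
Total = 29 + 31 = 60.
Check digit = (10 − (60 mod 10)) mod 10 = 0.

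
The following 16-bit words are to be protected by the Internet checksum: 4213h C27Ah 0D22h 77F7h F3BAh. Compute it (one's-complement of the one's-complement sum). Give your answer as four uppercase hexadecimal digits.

829D

One's-complement addition (fold any carry out of bit 15 back into bit 0):
  0x4213 + 0xC27A = 0x1048D → wrap carry → 0x048E
  0x048E + 0x0D22 = 0x011B0
  0x11B0 + 0x77F7 = 0x089A7
  0x89A7 + 0xF3BA = 0x17D61 → wrap carry → 0x7D62
One's-complement sum = 0x7D62.
Checksum = ~0x7D62 & 0xFFFF = 0x829D.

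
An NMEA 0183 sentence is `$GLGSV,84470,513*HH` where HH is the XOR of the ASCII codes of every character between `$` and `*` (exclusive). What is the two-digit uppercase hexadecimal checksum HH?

XOR the ASCII codes of the payload characters:
  'G' = 0x47 → acc = 0x47
  'L' = 0x4C → acc = 0x0B
  'G' = 0x47 → acc = 0x4C
  'S' = 0x53 → acc = 0x1F
  'V' = 0x56 → acc = 0x49
  ',' = 0x2C → acc = 0x65
  '8' = 0x38 → acc = 0x5D
  '4' = 0x34 → acc = 0x69
  '4' = 0x34 → acc = 0x5D
  '7' = 0x37 → acc = 0x6A
  '0' = 0x30 → acc = 0x5A
  ',' = 0x2C → acc = 0x76
  '5' = 0x35 → acc = 0x43
  '1' = 0x31 → acc = 0x72
  '3' = 0x33 → acc = 0x41
Checksum = 0x41.

41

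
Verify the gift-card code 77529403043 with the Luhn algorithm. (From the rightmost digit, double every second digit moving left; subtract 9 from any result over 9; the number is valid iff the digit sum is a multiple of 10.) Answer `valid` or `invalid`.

invalid

From the right, keep odd positions and double even positions (subtract 9 from any doubled value over 9):
  doubled (positions 2,4,...): 8 6 8 4 5 → sum 31
  kept (positions 1,3,...): 3 0 0 9 5 7 → sum 24
Total = 55.
55 mod 10 = 5, so the number is invalid.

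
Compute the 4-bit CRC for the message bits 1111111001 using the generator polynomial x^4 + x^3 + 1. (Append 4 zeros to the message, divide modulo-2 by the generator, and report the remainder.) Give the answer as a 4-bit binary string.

0111

Append 4 zeros: 11111110010000. Divide by 11001 (XOR where the leading bit is 1):
  pos 0: 11111 XOR 11001 = 00110
  pos 2: 11011 XOR 11001 = 00010
  pos 5: 10001 XOR 11001 = 01000
  pos 6: 10000 XOR 11001 = 01001
  pos 7: 10010 XOR 11001 = 01011
  pos 8: 10110 XOR 11001 = 01111
  pos 9: 11110 XOR 11001 = 00111
Remainder (last 4 bits) = 0111. This is the CRC / FCS.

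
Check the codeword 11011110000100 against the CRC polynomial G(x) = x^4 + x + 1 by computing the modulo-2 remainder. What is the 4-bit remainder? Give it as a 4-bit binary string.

0101

Modulo-2 division of 11011110000100 by 10011:
  pos 0: 11011 XOR 10011 = 01000
  pos 1: 10001 XOR 10011 = 00010
  pos 4: 10100 XOR 10011 = 00111
  pos 6: 11100 XOR 10011 = 01111
  pos 7: 11111 XOR 10011 = 01100
  pos 8: 11000 XOR 10011 = 01011
  pos 9: 10110 XOR 10011 = 00101
Remainder = 0101 (nonzero — an error is detected).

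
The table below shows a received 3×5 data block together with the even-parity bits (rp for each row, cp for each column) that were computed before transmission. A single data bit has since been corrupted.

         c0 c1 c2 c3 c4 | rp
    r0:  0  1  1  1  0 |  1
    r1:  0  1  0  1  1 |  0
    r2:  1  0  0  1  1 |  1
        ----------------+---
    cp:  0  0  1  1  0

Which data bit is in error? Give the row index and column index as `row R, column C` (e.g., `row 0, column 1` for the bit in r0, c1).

row 1, column 0

Recompute each row's even parity and compare to rp:
  r0: data parity 1, sent rp 1 → ok
  r1: data parity 1, sent rp 0 → mismatch
  r2: data parity 1, sent rp 1 → ok
Recompute each column's even parity and compare to cp:
  c0: data parity 1, sent cp 0 → mismatch
  c1: data parity 0, sent cp 0 → ok
  c2: data parity 1, sent cp 1 → ok
  c3: data parity 1, sent cp 1 → ok
  c4: data parity 0, sent cp 0 → ok
Exactly one row (r1) and one column (c0) fail → the flipped bit is at their intersection.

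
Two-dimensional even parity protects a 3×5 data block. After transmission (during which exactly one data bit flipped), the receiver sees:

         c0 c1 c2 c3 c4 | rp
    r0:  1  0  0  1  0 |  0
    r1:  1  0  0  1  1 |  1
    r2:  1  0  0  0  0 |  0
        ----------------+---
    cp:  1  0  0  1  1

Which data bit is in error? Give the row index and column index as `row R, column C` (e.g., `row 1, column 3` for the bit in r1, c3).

row 2, column 3

Recompute each row's even parity and compare to rp:
  r0: data parity 0, sent rp 0 → ok
  r1: data parity 1, sent rp 1 → ok
  r2: data parity 1, sent rp 0 → mismatch
Recompute each column's even parity and compare to cp:
  c0: data parity 1, sent cp 1 → ok
  c1: data parity 0, sent cp 0 → ok
  c2: data parity 0, sent cp 0 → ok
  c3: data parity 0, sent cp 1 → mismatch
  c4: data parity 1, sent cp 1 → ok
Exactly one row (r2) and one column (c3) fail → the flipped bit is at their intersection.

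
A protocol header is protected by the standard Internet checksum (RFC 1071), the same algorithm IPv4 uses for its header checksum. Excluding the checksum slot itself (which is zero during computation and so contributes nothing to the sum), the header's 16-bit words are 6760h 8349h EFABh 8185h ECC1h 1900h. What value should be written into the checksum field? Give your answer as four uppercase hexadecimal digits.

One's-complement addition (fold any carry out of bit 15 back into bit 0):
  0x6760 + 0x8349 = 0x0EAA9
  0xEAA9 + 0xEFAB = 0x1DA54 → wrap carry → 0xDA55
  0xDA55 + 0x8185 = 0x15BDA → wrap carry → 0x5BDB
  0x5BDB + 0xECC1 = 0x1489C → wrap carry → 0x489D
  0x489D + 0x1900 = 0x0619D
One's-complement sum = 0x619D.
Checksum = ~0x619D & 0xFFFF = 0x9E62.

9E62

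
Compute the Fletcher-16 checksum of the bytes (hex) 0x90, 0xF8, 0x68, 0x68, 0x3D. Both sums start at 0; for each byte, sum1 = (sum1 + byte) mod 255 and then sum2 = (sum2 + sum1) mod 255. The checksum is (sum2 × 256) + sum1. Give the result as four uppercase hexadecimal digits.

Running sums (mod 255):
  after byte 0 (0x90): sum1=144, sum2=144
  after byte 1 (0xF8): sum1=137, sum2=26
  after byte 2 (0x68): sum1=241, sum2=12
  after byte 3 (0x68): sum1=90, sum2=102
  after byte 4 (0x3D): sum1=151, sum2=253
Checksum = sum2·256 + sum1 = 253·256 + 151 = 64919 = 0xFD97.

FD97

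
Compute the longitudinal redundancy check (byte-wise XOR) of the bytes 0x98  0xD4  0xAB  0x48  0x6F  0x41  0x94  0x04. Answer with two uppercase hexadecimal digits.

11

XOR the bytes together:
  start with 0x98
  0x98 ⊕ 0xD4 = 0x4C
  0x4C ⊕ 0xAB = 0xE7
  0xE7 ⊕ 0x48 = 0xAF
  0xAF ⊕ 0x6F = 0xC0
  0xC0 ⊕ 0x41 = 0x81
  0x81 ⊕ 0x94 = 0x15
  0x15 ⊕ 0x04 = 0x11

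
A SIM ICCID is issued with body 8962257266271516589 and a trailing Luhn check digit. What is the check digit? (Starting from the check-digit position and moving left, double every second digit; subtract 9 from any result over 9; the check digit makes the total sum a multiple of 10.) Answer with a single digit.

Partial digits right→left: 9 8 5 6 1 5 1 7 2 6 6 2 7 5 2 2 6 9 8
Double every second digit counting from the check-digit position (so the 1st, 3rd, 5th, ... of the partial from the right).
  doubled (with −9 where >9): 9 1 2 2 4 3 5 4 3 7 → sum 40
  kept as-is: 8 6 5 7 6 2 5 2 9 → sum 50
Total = 40 + 50 = 90.
Check digit = (10 − (90 mod 10)) mod 10 = 0.

0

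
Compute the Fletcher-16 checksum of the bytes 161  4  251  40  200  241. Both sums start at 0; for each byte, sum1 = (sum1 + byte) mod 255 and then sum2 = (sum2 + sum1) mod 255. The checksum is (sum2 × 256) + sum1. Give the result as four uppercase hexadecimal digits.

Running sums (mod 255):
  after byte 0 (161): sum1=161, sum2=161
  after byte 1 (4): sum1=165, sum2=71
  after byte 2 (251): sum1=161, sum2=232
  after byte 3 (40): sum1=201, sum2=178
  after byte 4 (200): sum1=146, sum2=69
  after byte 5 (241): sum1=132, sum2=201
Checksum = sum2·256 + sum1 = 201·256 + 132 = 51588 = 0xC984.

C984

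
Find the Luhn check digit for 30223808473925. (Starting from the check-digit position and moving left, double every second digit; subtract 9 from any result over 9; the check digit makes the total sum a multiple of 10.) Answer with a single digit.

Partial digits right→left: 5 2 9 3 7 4 8 0 8 3 2 2 0 3
Double every second digit counting from the check-digit position (so the 1st, 3rd, 5th, ... of the partial from the right).
  doubled (with −9 where >9): 1 9 5 7 7 4 0 → sum 33
  kept as-is: 2 3 4 0 3 2 3 → sum 17
Total = 33 + 17 = 50.
Check digit = (10 − (50 mod 10)) mod 10 = 0.

0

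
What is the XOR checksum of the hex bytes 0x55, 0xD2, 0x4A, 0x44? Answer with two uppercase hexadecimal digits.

89

XOR the bytes together:
  start with 0x55
  0x55 ⊕ 0xD2 = 0x87
  0x87 ⊕ 0x4A = 0xCD
  0xCD ⊕ 0x44 = 0x89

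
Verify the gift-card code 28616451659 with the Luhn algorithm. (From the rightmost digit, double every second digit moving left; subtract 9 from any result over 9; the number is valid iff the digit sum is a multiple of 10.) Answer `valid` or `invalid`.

From the right, keep odd positions and double even positions (subtract 9 from any doubled value over 9):
  doubled (positions 2,4,...): 1 2 8 2 7 → sum 20
  kept (positions 1,3,...): 9 6 5 6 6 2 → sum 34
Total = 54.
54 mod 10 = 4, so the number is invalid.

invalid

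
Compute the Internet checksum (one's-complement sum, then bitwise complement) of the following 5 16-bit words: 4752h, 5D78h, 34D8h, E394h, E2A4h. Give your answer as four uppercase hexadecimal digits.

One's-complement addition (fold any carry out of bit 15 back into bit 0):
  0x4752 + 0x5D78 = 0x0A4CA
  0xA4CA + 0x34D8 = 0x0D9A2
  0xD9A2 + 0xE394 = 0x1BD36 → wrap carry → 0xBD37
  0xBD37 + 0xE2A4 = 0x19FDB → wrap carry → 0x9FDC
One's-complement sum = 0x9FDC.
Checksum = ~0x9FDC & 0xFFFF = 0x6023.

6023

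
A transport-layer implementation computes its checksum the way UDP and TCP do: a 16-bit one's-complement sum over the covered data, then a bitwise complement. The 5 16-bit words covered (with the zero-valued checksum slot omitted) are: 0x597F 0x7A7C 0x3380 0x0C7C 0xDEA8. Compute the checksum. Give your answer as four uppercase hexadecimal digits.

One's-complement addition (fold any carry out of bit 15 back into bit 0):
  0x597F + 0x7A7C = 0x0D3FB
  0xD3FB + 0x3380 = 0x1077B → wrap carry → 0x077C
  0x077C + 0x0C7C = 0x013F8
  0x13F8 + 0xDEA8 = 0x0F2A0
One's-complement sum = 0xF2A0.
Checksum = ~0xF2A0 & 0xFFFF = 0x0D5F.

0D5F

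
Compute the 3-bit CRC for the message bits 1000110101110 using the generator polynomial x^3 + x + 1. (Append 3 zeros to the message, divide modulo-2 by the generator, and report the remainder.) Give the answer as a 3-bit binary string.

Append 3 zeros: 1000110101110000. Divide by 1011 (XOR where the leading bit is 1):
  pos 0: 1000 XOR 1011 = 0011
  pos 2: 1111 XOR 1011 = 0100
  pos 3: 1000 XOR 1011 = 0011
  pos 5: 1110 XOR 1011 = 0101
  pos 6: 1011 XOR 1011 = 0000
  pos 10: 1100 XOR 1011 = 0111
  pos 11: 1110 XOR 1011 = 0101
  pos 12: 1010 XOR 1011 = 0001
Remainder (last 3 bits) = 001. This is the CRC / FCS.

001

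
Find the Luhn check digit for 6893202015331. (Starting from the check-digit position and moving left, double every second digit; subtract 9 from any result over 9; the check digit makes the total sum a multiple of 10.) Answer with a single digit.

1

Partial digits right→left: 1 3 3 5 1 0 2 0 2 3 9 8 6
Double every second digit counting from the check-digit position (so the 1st, 3rd, 5th, ... of the partial from the right).
  doubled (with −9 where >9): 2 6 2 4 4 9 3 → sum 30
  kept as-is: 3 5 0 0 3 8 → sum 19
Total = 30 + 19 = 49.
Check digit = (10 − (49 mod 10)) mod 10 = 1.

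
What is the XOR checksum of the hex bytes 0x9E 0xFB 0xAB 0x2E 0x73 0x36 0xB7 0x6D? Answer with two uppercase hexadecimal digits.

XOR the bytes together:
  start with 0x9E
  0x9E ⊕ 0xFB = 0x65
  0x65 ⊕ 0xAB = 0xCE
  0xCE ⊕ 0x2E = 0xE0
  0xE0 ⊕ 0x73 = 0x93
  0x93 ⊕ 0x36 = 0xA5
  0xA5 ⊕ 0xB7 = 0x12
  0x12 ⊕ 0x6D = 0x7F

7F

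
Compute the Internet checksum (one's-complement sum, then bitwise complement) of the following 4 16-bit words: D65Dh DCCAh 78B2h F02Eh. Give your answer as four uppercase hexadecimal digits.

One's-complement addition (fold any carry out of bit 15 back into bit 0):
  0xD65D + 0xDCCA = 0x1B327 → wrap carry → 0xB328
  0xB328 + 0x78B2 = 0x12BDA → wrap carry → 0x2BDB
  0x2BDB + 0xF02E = 0x11C09 → wrap carry → 0x1C0A
One's-complement sum = 0x1C0A.
Checksum = ~0x1C0A & 0xFFFF = 0xE3F5.

E3F5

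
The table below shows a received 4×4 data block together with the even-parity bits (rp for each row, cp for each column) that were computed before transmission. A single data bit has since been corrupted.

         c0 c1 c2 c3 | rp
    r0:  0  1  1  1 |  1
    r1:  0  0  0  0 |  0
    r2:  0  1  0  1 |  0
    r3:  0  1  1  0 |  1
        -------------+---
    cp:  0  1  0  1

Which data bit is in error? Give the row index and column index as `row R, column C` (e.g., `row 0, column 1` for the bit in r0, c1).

row 3, column 3

Recompute each row's even parity and compare to rp:
  r0: data parity 1, sent rp 1 → ok
  r1: data parity 0, sent rp 0 → ok
  r2: data parity 0, sent rp 0 → ok
  r3: data parity 0, sent rp 1 → mismatch
Recompute each column's even parity and compare to cp:
  c0: data parity 0, sent cp 0 → ok
  c1: data parity 1, sent cp 1 → ok
  c2: data parity 0, sent cp 0 → ok
  c3: data parity 0, sent cp 1 → mismatch
Exactly one row (r3) and one column (c3) fail → the flipped bit is at their intersection.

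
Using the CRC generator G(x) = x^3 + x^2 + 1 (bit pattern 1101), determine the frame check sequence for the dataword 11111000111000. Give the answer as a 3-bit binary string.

Append 3 zeros: 11111000111000000. Divide by 1101 (XOR where the leading bit is 1):
  pos 0: 1111 XOR 1101 = 0010
  pos 2: 1010 XOR 1101 = 0111
  pos 3: 1110 XOR 1101 = 0011
  pos 5: 1101 XOR 1101 = 0000
  pos 9: 1100 XOR 1101 = 0001
  pos 12: 1000 XOR 1101 = 0101
  pos 13: 1010 XOR 1101 = 0111
Remainder (last 3 bits) = 111. This is the CRC / FCS.

111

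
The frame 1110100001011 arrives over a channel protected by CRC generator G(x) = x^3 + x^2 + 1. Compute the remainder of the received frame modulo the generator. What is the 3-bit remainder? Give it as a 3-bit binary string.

101

Modulo-2 division of 1110100001011 by 1101:
  pos 0: 1110 XOR 1101 = 0011
  pos 2: 1110 XOR 1101 = 0011
  pos 4: 1100 XOR 1101 = 0001
  pos 7: 1010 XOR 1101 = 0111
  pos 8: 1111 XOR 1101 = 0010
Remainder = 101 (nonzero — an error is detected).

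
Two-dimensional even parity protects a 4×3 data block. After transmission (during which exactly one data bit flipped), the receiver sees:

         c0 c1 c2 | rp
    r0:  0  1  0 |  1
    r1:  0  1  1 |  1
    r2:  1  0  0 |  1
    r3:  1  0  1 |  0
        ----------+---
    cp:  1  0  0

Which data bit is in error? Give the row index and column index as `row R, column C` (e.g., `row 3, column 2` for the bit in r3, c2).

row 1, column 0

Recompute each row's even parity and compare to rp:
  r0: data parity 1, sent rp 1 → ok
  r1: data parity 0, sent rp 1 → mismatch
  r2: data parity 1, sent rp 1 → ok
  r3: data parity 0, sent rp 0 → ok
Recompute each column's even parity and compare to cp:
  c0: data parity 0, sent cp 1 → mismatch
  c1: data parity 0, sent cp 0 → ok
  c2: data parity 0, sent cp 0 → ok
Exactly one row (r1) and one column (c0) fail → the flipped bit is at their intersection.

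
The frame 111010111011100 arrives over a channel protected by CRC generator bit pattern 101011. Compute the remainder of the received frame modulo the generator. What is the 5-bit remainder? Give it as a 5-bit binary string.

Modulo-2 division of 111010111011100 by 101011:
  pos 0: 111010 XOR 101011 = 010001
  pos 1: 100011 XOR 101011 = 001000
  pos 3: 100011 XOR 101011 = 001000
  pos 5: 100001 XOR 101011 = 001010
  pos 7: 101011 XOR 101011 = 000000
Remainder = 00000 (zero — the frame passes the CRC check).

00000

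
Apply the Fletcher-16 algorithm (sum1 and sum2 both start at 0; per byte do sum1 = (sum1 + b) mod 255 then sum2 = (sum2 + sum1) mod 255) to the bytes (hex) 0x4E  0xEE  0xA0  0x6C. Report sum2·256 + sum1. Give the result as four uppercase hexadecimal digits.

Running sums (mod 255):
  after byte 0 (0x4E): sum1=78, sum2=78
  after byte 1 (0xEE): sum1=61, sum2=139
  after byte 2 (0xA0): sum1=221, sum2=105
  after byte 3 (0x6C): sum1=74, sum2=179
Checksum = sum2·256 + sum1 = 179·256 + 74 = 45898 = 0xB34A.

B34A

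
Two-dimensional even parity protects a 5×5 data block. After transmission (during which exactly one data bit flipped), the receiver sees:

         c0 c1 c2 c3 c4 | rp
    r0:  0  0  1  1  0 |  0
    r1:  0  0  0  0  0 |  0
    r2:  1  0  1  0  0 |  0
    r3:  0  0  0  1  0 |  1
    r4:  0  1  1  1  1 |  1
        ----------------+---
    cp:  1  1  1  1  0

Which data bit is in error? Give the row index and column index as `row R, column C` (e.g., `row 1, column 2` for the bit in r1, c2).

row 4, column 4

Recompute each row's even parity and compare to rp:
  r0: data parity 0, sent rp 0 → ok
  r1: data parity 0, sent rp 0 → ok
  r2: data parity 0, sent rp 0 → ok
  r3: data parity 1, sent rp 1 → ok
  r4: data parity 0, sent rp 1 → mismatch
Recompute each column's even parity and compare to cp:
  c0: data parity 1, sent cp 1 → ok
  c1: data parity 1, sent cp 1 → ok
  c2: data parity 1, sent cp 1 → ok
  c3: data parity 1, sent cp 1 → ok
  c4: data parity 1, sent cp 0 → mismatch
Exactly one row (r4) and one column (c4) fail → the flipped bit is at their intersection.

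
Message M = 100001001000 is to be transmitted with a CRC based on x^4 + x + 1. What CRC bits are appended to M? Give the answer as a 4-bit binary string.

1101

Append 4 zeros: 1000010010000000. Divide by 10011 (XOR where the leading bit is 1):
  pos 0: 10000 XOR 10011 = 00011
  pos 3: 11100 XOR 10011 = 01111
  pos 4: 11111 XOR 10011 = 01100
  pos 5: 11000 XOR 10011 = 01011
  pos 6: 10110 XOR 10011 = 00101
  pos 8: 10100 XOR 10011 = 00111
  pos 10: 11100 XOR 10011 = 01111
  pos 11: 11110 XOR 10011 = 01101
Remainder (last 4 bits) = 1101. This is the CRC / FCS.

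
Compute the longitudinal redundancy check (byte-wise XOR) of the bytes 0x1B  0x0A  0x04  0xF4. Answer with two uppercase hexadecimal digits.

E1

XOR the bytes together:
  start with 0x1B
  0x1B ⊕ 0x0A = 0x11
  0x11 ⊕ 0x04 = 0x15
  0x15 ⊕ 0xF4 = 0xE1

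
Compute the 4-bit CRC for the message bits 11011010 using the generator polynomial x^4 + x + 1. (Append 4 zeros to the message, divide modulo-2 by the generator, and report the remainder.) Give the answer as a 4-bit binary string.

Append 4 zeros: 110110100000. Divide by 10011 (XOR where the leading bit is 1):
  pos 0: 11011 XOR 10011 = 01000
  pos 1: 10000 XOR 10011 = 00011
  pos 4: 11100 XOR 10011 = 01111
  pos 5: 11110 XOR 10011 = 01101
  pos 6: 11010 XOR 10011 = 01001
  pos 7: 10010 XOR 10011 = 00001
Remainder (last 4 bits) = 0001. This is the CRC / FCS.

0001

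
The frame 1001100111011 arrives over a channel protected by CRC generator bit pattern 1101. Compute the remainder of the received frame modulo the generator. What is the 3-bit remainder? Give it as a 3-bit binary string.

111

Modulo-2 division of 1001100111011 by 1101:
  pos 0: 1001 XOR 1101 = 0100
  pos 1: 1001 XOR 1101 = 0100
  pos 2: 1000 XOR 1101 = 0101
  pos 3: 1010 XOR 1101 = 0111
  pos 4: 1111 XOR 1101 = 0010
  pos 6: 1011 XOR 1101 = 0110
  pos 7: 1100 XOR 1101 = 0001
Remainder = 111 (nonzero — an error is detected).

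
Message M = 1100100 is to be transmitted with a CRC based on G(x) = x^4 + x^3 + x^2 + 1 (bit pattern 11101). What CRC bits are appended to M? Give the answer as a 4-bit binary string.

Append 4 zeros: 11001000000. Divide by 11101 (XOR where the leading bit is 1):
  pos 0: 11001 XOR 11101 = 00100
  pos 2: 10000 XOR 11101 = 01101
  pos 3: 11010 XOR 11101 = 00111
  pos 5: 11100 XOR 11101 = 00001
Remainder (last 4 bits) = 0010. This is the CRC / FCS.

0010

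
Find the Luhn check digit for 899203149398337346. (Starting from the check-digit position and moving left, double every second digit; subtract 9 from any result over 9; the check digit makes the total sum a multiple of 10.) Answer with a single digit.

5

Partial digits right→left: 6 4 3 7 3 3 8 9 3 9 4 1 3 0 2 9 9 8
Double every second digit counting from the check-digit position (so the 1st, 3rd, 5th, ... of the partial from the right).
  doubled (with −9 where >9): 3 6 6 7 6 8 6 4 9 → sum 55
  kept as-is: 4 7 3 9 9 1 0 9 8 → sum 50
Total = 55 + 50 = 105.
Check digit = (10 − (105 mod 10)) mod 10 = 5.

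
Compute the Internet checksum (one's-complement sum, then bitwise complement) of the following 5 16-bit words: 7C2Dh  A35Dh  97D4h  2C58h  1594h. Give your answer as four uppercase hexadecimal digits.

One's-complement addition (fold any carry out of bit 15 back into bit 0):
  0x7C2D + 0xA35D = 0x11F8A → wrap carry → 0x1F8B
  0x1F8B + 0x97D4 = 0x0B75F
  0xB75F + 0x2C58 = 0x0E3B7
  0xE3B7 + 0x1594 = 0x0F94B
One's-complement sum = 0xF94B.
Checksum = ~0xF94B & 0xFFFF = 0x06B4.

06B4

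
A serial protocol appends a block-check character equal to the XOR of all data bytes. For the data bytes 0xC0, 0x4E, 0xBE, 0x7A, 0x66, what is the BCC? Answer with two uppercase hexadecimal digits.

XOR the bytes together:
  start with 0xC0
  0xC0 ⊕ 0x4E = 0x8E
  0x8E ⊕ 0xBE = 0x30
  0x30 ⊕ 0x7A = 0x4A
  0x4A ⊕ 0x66 = 0x2C

2C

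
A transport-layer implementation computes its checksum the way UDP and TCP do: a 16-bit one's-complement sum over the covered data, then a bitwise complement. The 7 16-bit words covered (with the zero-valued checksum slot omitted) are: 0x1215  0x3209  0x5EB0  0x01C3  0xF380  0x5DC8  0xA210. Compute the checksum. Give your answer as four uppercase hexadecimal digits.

6814

One's-complement addition (fold any carry out of bit 15 back into bit 0):
  0x1215 + 0x3209 = 0x0441E
  0x441E + 0x5EB0 = 0x0A2CE
  0xA2CE + 0x01C3 = 0x0A491
  0xA491 + 0xF380 = 0x19811 → wrap carry → 0x9812
  0x9812 + 0x5DC8 = 0x0F5DA
  0xF5DA + 0xA210 = 0x197EA → wrap carry → 0x97EB
One's-complement sum = 0x97EB.
Checksum = ~0x97EB & 0xFFFF = 0x6814.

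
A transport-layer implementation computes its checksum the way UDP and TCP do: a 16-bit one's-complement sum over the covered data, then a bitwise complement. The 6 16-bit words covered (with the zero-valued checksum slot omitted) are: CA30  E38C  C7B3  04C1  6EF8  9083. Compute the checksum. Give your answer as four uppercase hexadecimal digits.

8651

One's-complement addition (fold any carry out of bit 15 back into bit 0):
  0xCA30 + 0xE38C = 0x1ADBC → wrap carry → 0xADBD
  0xADBD + 0xC7B3 = 0x17570 → wrap carry → 0x7571
  0x7571 + 0x04C1 = 0x07A32
  0x7A32 + 0x6EF8 = 0x0E92A
  0xE92A + 0x9083 = 0x179AD → wrap carry → 0x79AE
One's-complement sum = 0x79AE.
Checksum = ~0x79AE & 0xFFFF = 0x8651.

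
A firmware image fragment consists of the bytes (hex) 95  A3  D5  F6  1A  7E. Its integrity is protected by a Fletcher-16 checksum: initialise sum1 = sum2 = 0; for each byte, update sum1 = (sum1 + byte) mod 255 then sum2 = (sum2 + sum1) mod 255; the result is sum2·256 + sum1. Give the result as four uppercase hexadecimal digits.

A29E

Running sums (mod 255):
  after byte 0 (95): sum1=149, sum2=149
  after byte 1 (A3): sum1=57, sum2=206
  after byte 2 (D5): sum1=15, sum2=221
  after byte 3 (F6): sum1=6, sum2=227
  after byte 4 (1A): sum1=32, sum2=4
  after byte 5 (7E): sum1=158, sum2=162
Checksum = sum2·256 + sum1 = 162·256 + 158 = 41630 = 0xA29E.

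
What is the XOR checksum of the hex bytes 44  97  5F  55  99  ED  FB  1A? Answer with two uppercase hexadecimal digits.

4C

XOR the bytes together:
  start with 0x44
  0x44 ⊕ 0x97 = 0xD3
  0xD3 ⊕ 0x5F = 0x8C
  0x8C ⊕ 0x55 = 0xD9
  0xD9 ⊕ 0x99 = 0x40
  0x40 ⊕ 0xED = 0xAD
  0xAD ⊕ 0xFB = 0x56
  0x56 ⊕ 0x1A = 0x4C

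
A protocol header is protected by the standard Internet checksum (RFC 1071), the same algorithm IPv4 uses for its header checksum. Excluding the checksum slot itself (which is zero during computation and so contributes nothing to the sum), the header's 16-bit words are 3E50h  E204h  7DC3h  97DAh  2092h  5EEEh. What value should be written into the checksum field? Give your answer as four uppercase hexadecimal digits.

4A8C

One's-complement addition (fold any carry out of bit 15 back into bit 0):
  0x3E50 + 0xE204 = 0x12054 → wrap carry → 0x2055
  0x2055 + 0x7DC3 = 0x09E18
  0x9E18 + 0x97DA = 0x135F2 → wrap carry → 0x35F3
  0x35F3 + 0x2092 = 0x05685
  0x5685 + 0x5EEE = 0x0B573
One's-complement sum = 0xB573.
Checksum = ~0xB573 & 0xFFFF = 0x4A8C.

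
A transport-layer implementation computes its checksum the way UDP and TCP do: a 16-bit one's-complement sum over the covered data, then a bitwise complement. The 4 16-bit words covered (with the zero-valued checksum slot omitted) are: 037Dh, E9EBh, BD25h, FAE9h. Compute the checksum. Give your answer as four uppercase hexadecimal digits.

5A87

One's-complement addition (fold any carry out of bit 15 back into bit 0):
  0x037D + 0xE9EB = 0x0ED68
  0xED68 + 0xBD25 = 0x1AA8D → wrap carry → 0xAA8E
  0xAA8E + 0xFAE9 = 0x1A577 → wrap carry → 0xA578
One's-complement sum = 0xA578.
Checksum = ~0xA578 & 0xFFFF = 0x5A87.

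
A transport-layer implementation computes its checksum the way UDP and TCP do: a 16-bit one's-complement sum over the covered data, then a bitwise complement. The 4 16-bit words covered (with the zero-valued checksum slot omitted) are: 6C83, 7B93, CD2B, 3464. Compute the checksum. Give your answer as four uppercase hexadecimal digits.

One's-complement addition (fold any carry out of bit 15 back into bit 0):
  0x6C83 + 0x7B93 = 0x0E816
  0xE816 + 0xCD2B = 0x1B541 → wrap carry → 0xB542
  0xB542 + 0x3464 = 0x0E9A6
One's-complement sum = 0xE9A6.
Checksum = ~0xE9A6 & 0xFFFF = 0x1659.

1659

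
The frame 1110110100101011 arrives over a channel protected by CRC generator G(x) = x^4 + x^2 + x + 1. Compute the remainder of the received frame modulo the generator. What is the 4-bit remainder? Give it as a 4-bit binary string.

0000

Modulo-2 division of 1110110100101011 by 10111:
  pos 0: 11101 XOR 10111 = 01010
  pos 1: 10101 XOR 10111 = 00010
  pos 4: 10010 XOR 10111 = 00101
  pos 6: 10101 XOR 10111 = 00010
  pos 9: 10010 XOR 10111 = 00101
  pos 11: 10111 XOR 10111 = 00000
Remainder = 0000 (zero — the frame passes the CRC check).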